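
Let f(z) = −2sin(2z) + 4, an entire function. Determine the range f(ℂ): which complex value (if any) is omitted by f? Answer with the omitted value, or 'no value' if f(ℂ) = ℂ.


Little Picard bounds the complement of f(ℂ) to at most one point.
sin is entire and surjective onto ℂ: for every w ∈ ℂ, sin(ζ) = w has a solution ζ ∈ ℂ (e.g., via the complex inverse arcsin). With ζ = 2z this gives z = ζ/(2). Then -2·sin(2z) takes every value in -2·ℂ = ℂ, and adding 4 is a bijection of ℂ. So f is surjective and omits no value. (Note: only on the real line is sin bounded by [−1, 1].)

Omitted value: no value.


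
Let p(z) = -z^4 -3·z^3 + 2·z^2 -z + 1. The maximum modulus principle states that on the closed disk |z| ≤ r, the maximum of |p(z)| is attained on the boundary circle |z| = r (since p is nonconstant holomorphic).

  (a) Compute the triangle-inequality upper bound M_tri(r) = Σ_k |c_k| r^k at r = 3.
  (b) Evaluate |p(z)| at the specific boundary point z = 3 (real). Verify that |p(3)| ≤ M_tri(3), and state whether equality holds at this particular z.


Coefficients: c_0 = 1, c_1 = -1, c_2 = 2, c_3 = -3, c_4 = -1. Radius r = 3.
Part (a). Triangle bound: M_tri(r) = Σ_k |c_k| r^k
  = |1|·3^0 + |-1|·3^1 + |2|·3^2 + |-3|·3^3 + |-1|·3^4
  = 1 + 3 + 18 + 81 + 81 = 184.
This bounds M(r) := max_{|z|=r} |p(z)| from above; equality holds iff all terms c_k z^k can be made to align in phase at a single z on |z|=r.
Part (b). At z = 3 (real, on the circle |z| = r):
  p(3) = (1)·3^0 + (-1)·3^1 + (2)·3^2 + (-3)·3^3 + (-1)·3^4 = -146.
  |p(3)| = 146.
Check: |p(3)| = 146 ≤ 184 = M_tri(3). ✓ Equality does not hold at z = 3 (the coefficients have mixed signs, so the terms do not all align in phase there).

M_tri(3) = 184; |p(3)| = 146; equality at z=3: no.


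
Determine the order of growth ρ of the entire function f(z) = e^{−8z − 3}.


|e^{−8z − 3}| = e^{Re(-8·z) + -3} ≤ e^{8|z|^1 + -3} = e^{8r^1 + -3} on |z| = r, so ρ ≤ 1. Choosing z on |z|=r so that -8·z is real positive (always possible by picking arg z appropriately) gives |f(z)| = e^{8r^1 + -3}, matching the bound. The additive constant -3 does not affect log log M(r) ~ 1·log r. Hence ρ = 1.
Therefore ρ = 1.

Order ρ = 1.


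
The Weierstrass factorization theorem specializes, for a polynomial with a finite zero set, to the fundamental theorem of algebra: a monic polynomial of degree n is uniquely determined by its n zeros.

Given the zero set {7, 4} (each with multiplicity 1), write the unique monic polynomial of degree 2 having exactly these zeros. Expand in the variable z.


The polynomial is p(z) = ∏_{α ∈ S} (z − α), where S = {7, 4}.
Expanding the product yields: p(z) = z^2 -11·z + 28.
The resulting polynomial has degree 2 and real coefficients as required.

p(z) = z^2 -11·z + 28.


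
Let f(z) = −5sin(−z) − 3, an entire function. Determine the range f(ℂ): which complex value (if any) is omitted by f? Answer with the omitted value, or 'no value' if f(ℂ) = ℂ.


Little Picard bounds the complement of f(ℂ) to at most one point.
sin is entire and surjective onto ℂ: for every w ∈ ℂ, sin(ζ) = w has a solution ζ ∈ ℂ (e.g., via the complex inverse arcsin). With ζ = −z this gives z = ζ/(-1). Then -5·sin(−z) takes every value in -5·ℂ = ℂ, and adding -3 is a bijection of ℂ. So f is surjective and omits no value. (Note: only on the real line is sin bounded by [−1, 1].)

Omitted value: no value.


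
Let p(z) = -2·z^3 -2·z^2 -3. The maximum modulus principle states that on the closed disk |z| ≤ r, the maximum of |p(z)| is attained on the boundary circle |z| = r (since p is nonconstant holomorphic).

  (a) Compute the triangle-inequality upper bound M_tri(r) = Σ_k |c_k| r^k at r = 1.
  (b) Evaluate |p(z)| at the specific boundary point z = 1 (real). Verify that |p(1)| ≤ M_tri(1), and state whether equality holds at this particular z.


Coefficients: c_0 = -3, c_1 = 0, c_2 = -2, c_3 = -2. Radius r = 1.
Part (a). Triangle bound: M_tri(r) = Σ_k |c_k| r^k
  = |-3|·1^0 + |0|·1^1 + |-2|·1^2 + |-2|·1^3
  = 3 + 0 + 2 + 2 = 7.
This bounds M(r) := max_{|z|=r} |p(z)| from above; equality holds iff all terms c_k z^k can be made to align in phase at a single z on |z|=r.
Part (b). At z = 1 (real, on the circle |z| = r):
  p(1) = (-3)·1^0 + (0)·1^1 + (-2)·1^2 + (-2)·1^3 = -7.
  |p(1)| = 7.
Since all nonzero coefficients share the same sign, |p(1)| = 7 = M_tri(1); the triangle bound is attained at z = 1, so in fact M(r) = 7.

M_tri(1) = 7; |p(1)| = 7; equality at z=1: yes.


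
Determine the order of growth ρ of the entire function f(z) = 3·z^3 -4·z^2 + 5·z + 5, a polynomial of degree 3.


|f(z)| ≤ Σ|c_k|·r^k = O(r^3) as r → ∞. Polynomial growth is O(e^{r^ε}) for every ε > 0 (since r^3/e^{r^ε} → 0), so ρ ≤ ε for all ε > 0, i.e. ρ = 0. Every nonconstant polynomial has order 0.
Therefore ρ = 0.

Order ρ = 0.


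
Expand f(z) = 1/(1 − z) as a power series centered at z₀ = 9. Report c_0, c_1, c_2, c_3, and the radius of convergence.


Let w = z − z₀, so z = z₀ + w.
Then 1 − z = 1 − (z₀ + w) = (1 − z₀) − w = -8 − w.
f(z) = 1/(-8 − w) = (1/(-8)) · 1/(1 − w/(-8)) = Σ_{n≥0} w^n / (-8)^(n+1).
So c_n = 1/(-8)^(n+1):
  c_0 = 1/(-8)^1 = -1/8.
  c_1 = 1/(-8)^2 = 1/64.
  c_2 = 1/(-8)^3 = -1/512.
  c_3 = 1/(-8)^4 = 1/4096.
The series is valid for |w/d| < 1, i.e. |z − z₀| < |d|.
Radius of convergence: R = |1 − z₀| = |-8| = 8 (distance from z₀ to the singularity z = 1).

c_0 = -1/8, c_1 = 1/64, c_2 = -1/512, c_3 = 1/4096; R = 8.


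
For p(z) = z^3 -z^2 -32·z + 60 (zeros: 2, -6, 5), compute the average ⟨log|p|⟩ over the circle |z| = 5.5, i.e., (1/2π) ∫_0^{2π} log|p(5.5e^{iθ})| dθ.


Zeros: -6, 2, 5; r = 5.5.
Inside |z| < r: 2, 5. Outside (|z| ≥ r): -6.
p(0) = 60, so log|p(0)| = log(60) = 4.0943.
Apply Jensen: I(r) = log|p(0)| + Σ_k log(r/|z_k|), summed over zeros inside |z| < r.
  log(r/|z_k|) for z_k = 2: log(5.5/2) = 1.0116
  log(r/|z_k|) for z_k = 5: log(5.5/5) = 0.0953
  Outside zeros (-6) contribute nothing to the Jensen sum.
Sum over inside zeros: 1.1069.
I(r) = log|p(0)| + (inside sum) = 4.0943 + 1.1069 = 5.2013.
Note: since some zeros are outside |z| ≤ r, the simplified n·log(r) form does NOT apply — only the inside zeros contribute.

I(r) ≈ 5.2013.


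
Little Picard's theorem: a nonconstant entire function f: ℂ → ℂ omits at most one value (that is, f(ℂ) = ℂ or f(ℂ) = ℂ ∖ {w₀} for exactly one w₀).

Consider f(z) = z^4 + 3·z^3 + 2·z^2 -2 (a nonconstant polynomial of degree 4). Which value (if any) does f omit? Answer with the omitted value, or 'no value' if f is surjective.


Little Picard bounds the complement of f(ℂ) to at most one point.
For every w ∈ ℂ, the equation p(z) − w = 0 is a nonconstant polynomial in z and hence has at least one root by the fundamental theorem of algebra. So p is surjective onto ℂ, omitting no value.

Omitted value: no value.


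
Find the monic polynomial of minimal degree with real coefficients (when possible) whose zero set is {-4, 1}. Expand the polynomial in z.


The polynomial is p(z) = ∏_{α ∈ S} (z − α), where S = {-4, 1}.
Expanding the product yields: p(z) = z^2 + 3·z -4.
The resulting polynomial has degree 2 and real coefficients as required.

p(z) = z^2 + 3·z -4.


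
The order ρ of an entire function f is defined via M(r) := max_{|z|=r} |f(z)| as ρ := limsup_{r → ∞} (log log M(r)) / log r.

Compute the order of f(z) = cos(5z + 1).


cos(w) is a linear combination of e^{iw} and e^{−iw} (or e^w, e^{−w} in the hyperbolic case), so |cos(w)| ≤ e^{|w|}. With w = 5z + 1, |w| ≤ 5|z| + 1 = 5r + 1 on |z| = r, giving M(r) ≤ e^{5r + 1}, so ρ ≤ 1. On a suitable ray (z = it for sin/cos; z = t for sinh/cosh, t real → ∞), |cos(5z + 1)| grows like e^{5|t|}/2, so ρ ≥ 1. Hence ρ = 1.
Therefore ρ = 1.

Order ρ = 1.


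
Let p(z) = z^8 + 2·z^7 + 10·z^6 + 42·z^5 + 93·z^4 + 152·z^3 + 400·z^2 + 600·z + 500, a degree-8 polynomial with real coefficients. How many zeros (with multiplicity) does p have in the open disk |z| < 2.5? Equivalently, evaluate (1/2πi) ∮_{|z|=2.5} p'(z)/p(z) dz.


The zeros of p are: (1 + 2i), (1 - 2i), (-1 + 1i), (-1 - 1i), (1 + 3i), (1 - 3i), (-2 + 1i), (-2 - 1i).
Their magnitudes are: 2.236, 2.236, 1.414, 1.414, 3.162, 3.162, 2.236, 2.236.
Zeros with |z| < R = 2.5: (1 + 2i), (1 - 2i), (-1 + 1i), (-1 - 1i), (-2 + 1i), (-2 - 1i).
Count = 6.
By the argument principle, (1/2πi) ∮_{|z|=R} p'(z)/p(z) dz equals exactly this count.

Number of zeros inside |z| < 2.5: 6.


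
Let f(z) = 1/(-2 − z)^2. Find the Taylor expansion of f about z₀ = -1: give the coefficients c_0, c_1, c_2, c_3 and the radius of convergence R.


Let w = z − z₀, so z = z₀ + w.
Then -2 − z = -2 − (z₀ + w) = (-2 − z₀) − w = -1 − w.
f(z) = 1/(-1 − w)^2 = (1/(-1)^2) · (1 − w/(-1))^{−2}.
By the binomial series (1−u)^{−2} = Σ_{n≥0} C(n+1, 1) u^n for |u|<1, with u = w/(-1):
  c_n = C(n+1, 1) / (-1)^(n+2).
  c_0 = 1/(-1)^2 = 1.
  c_1 = 2/(-1)^3 = -2.
  c_2 = 3/(-1)^4 = 3.
  c_3 = 4/(-1)^5 = -4.
The series is valid for |w/d| < 1, i.e. |z − z₀| < |d|.
Radius of convergence: R = |-2 − z₀| = |-1| = 1 (distance from z₀ to the singularity z = -2).

c_0 = 1, c_1 = -2, c_2 = 3, c_3 = -4; R = 1.


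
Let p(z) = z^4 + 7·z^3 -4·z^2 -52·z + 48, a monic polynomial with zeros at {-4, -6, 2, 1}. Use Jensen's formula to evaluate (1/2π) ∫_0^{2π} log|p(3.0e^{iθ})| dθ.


Zeros: -6, -4, 1, 2; r = 3.0.
Inside |z| < r: 1, 2. Outside (|z| ≥ r): -6, -4.
p(0) = 48, so log|p(0)| = log(48) = 3.8712.
Apply Jensen: I(r) = log|p(0)| + Σ_k log(r/|z_k|), summed over zeros inside |z| < r.
  log(r/|z_k|) for z_k = 2: log(3.0/2) = 0.4055
  log(r/|z_k|) for z_k = 1: log(3.0/1) = 1.0986
  Outside zeros (-6, -4) contribute nothing to the Jensen sum.
Sum over inside zeros: 1.5041.
I(r) = log|p(0)| + (inside sum) = 3.8712 + 1.5041 = 5.3753.
Note: since some zeros are outside |z| ≤ r, the simplified n·log(r) form does NOT apply — only the inside zeros contribute.

I(r) ≈ 5.3753.


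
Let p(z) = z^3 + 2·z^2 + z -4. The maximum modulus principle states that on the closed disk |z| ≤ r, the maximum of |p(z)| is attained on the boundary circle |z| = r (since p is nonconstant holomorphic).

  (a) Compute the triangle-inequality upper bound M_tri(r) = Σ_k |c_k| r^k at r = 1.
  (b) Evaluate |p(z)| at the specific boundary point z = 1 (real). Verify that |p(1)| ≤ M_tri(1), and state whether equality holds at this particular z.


Coefficients: c_0 = -4, c_1 = 1, c_2 = 2, c_3 = 1. Radius r = 1.
Part (a). Triangle bound: M_tri(r) = Σ_k |c_k| r^k
  = |-4|·1^0 + |1|·1^1 + |2|·1^2 + |1|·1^3
  = 4 + 1 + 2 + 1 = 8.
This bounds M(r) := max_{|z|=r} |p(z)| from above; equality holds iff all terms c_k z^k can be made to align in phase at a single z on |z|=r.
Part (b). At z = 1 (real, on the circle |z| = r):
  p(1) = (-4)·1^0 + (1)·1^1 + (2)·1^2 + (1)·1^3 = 0.
  |p(1)| = 0.
Check: |p(1)| = 0 ≤ 8 = M_tri(1). ✓ Equality does not hold at z = 1 (the coefficients have mixed signs, so the terms do not all align in phase there).

M_tri(1) = 8; |p(1)| = 0; equality at z=1: no.


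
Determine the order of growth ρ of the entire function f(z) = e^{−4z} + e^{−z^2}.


Each summand is entire of order 1 and 2 respectively (as in the single-exponential case). The order of a sum is at most the max of the orders, so ρ ≤ 2. For the lower bound: on |z|=r choose arg z so that -1z^2 is real positive; then |e^{-1z^2}| = e^{1r^2} while |e^{-4z}| ≤ e^{4r^1} = o(e^{1r^2}). So |f| ≥ e^{1r^2}(1 − o(1)) and ρ ≥ 2. Hence ρ = max(1, 2) = 2.
Therefore ρ = 2.

Order ρ = 2.


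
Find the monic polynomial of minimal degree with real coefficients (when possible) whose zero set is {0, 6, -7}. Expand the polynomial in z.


The polynomial is p(z) = ∏_{α ∈ S} (z − α), where S = {0, 6, -7}.
Expanding the product yields: p(z) = z^3 + z^2 -42·z.
The resulting polynomial has degree 3 and real coefficients as required.

p(z) = z^3 + z^2 -42·z.


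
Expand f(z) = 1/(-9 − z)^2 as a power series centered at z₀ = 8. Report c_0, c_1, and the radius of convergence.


Let w = z − z₀, so z = z₀ + w.
Then -9 − z = -9 − (z₀ + w) = (-9 − z₀) − w = -17 − w.
f(z) = 1/(-17 − w)^2 = (1/(-17)^2) · (1 − w/(-17))^{−2}.
By the binomial series (1−u)^{−2} = Σ_{n≥0} C(n+1, 1) u^n for |u|<1, with u = w/(-17):
  c_n = C(n+1, 1) / (-17)^(n+2).
  c_0 = 1/(-17)^2 = 1/289.
  c_1 = 2/(-17)^3 = -2/4913.
The series is valid for |w/d| < 1, i.e. |z − z₀| < |d|.
Radius of convergence: R = |-9 − z₀| = |-17| = 17 (distance from z₀ to the singularity z = -9).

c_0 = 1/289, c_1 = -2/4913; R = 17.


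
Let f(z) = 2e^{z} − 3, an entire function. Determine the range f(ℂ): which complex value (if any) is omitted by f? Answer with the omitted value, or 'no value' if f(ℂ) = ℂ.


Little Picard bounds the complement of f(ℂ) to at most one point.
e^{z} is never zero on ℂ, so 2·e^{z} takes every value in ℂ ∖ {0}. Adding -3 shifts the range to ℂ ∖ {-3}. Thus f omits exactly the value -3.

Omitted value: -3.


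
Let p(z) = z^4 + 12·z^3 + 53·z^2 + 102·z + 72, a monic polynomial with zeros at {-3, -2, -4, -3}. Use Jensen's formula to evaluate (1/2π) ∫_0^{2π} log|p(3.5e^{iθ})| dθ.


Zeros: -4, -3, -3, -2; r = 3.5.
Inside |z| < r: -3, -3, -2. Outside (|z| ≥ r): -4.
p(0) = 72, so log|p(0)| = log(72) = 4.2767.
Apply Jensen: I(r) = log|p(0)| + Σ_k log(r/|z_k|), summed over zeros inside |z| < r.
  log(r/|z_k|) for z_k = -3: log(3.5/3) = 0.1542
  log(r/|z_k|) for z_k = -2: log(3.5/2) = 0.5596
  log(r/|z_k|) for z_k = -3: log(3.5/3) = 0.1542
  Outside zeros (-4) contribute nothing to the Jensen sum.
Sum over inside zeros: 0.8679.
I(r) = log|p(0)| + (inside sum) = 4.2767 + 0.8679 = 5.1446.
Note: since some zeros are outside |z| ≤ r, the simplified n·log(r) form does NOT apply — only the inside zeros contribute.

I(r) ≈ 5.1446.


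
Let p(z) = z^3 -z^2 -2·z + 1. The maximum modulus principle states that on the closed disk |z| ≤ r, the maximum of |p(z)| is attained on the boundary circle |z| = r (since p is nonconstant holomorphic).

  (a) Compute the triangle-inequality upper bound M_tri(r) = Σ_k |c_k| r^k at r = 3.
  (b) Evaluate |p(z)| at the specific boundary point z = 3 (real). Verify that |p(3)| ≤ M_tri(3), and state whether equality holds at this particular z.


Coefficients: c_0 = 1, c_1 = -2, c_2 = -1, c_3 = 1. Radius r = 3.
Part (a). Triangle bound: M_tri(r) = Σ_k |c_k| r^k
  = |1|·3^0 + |-2|·3^1 + |-1|·3^2 + |1|·3^3
  = 1 + 6 + 9 + 27 = 43.
This bounds M(r) := max_{|z|=r} |p(z)| from above; equality holds iff all terms c_k z^k can be made to align in phase at a single z on |z|=r.
Part (b). At z = 3 (real, on the circle |z| = r):
  p(3) = (1)·3^0 + (-2)·3^1 + (-1)·3^2 + (1)·3^3 = 13.
  |p(3)| = 13.
Check: |p(3)| = 13 ≤ 43 = M_tri(3). ✓ Equality does not hold at z = 3 (the coefficients have mixed signs, so the terms do not all align in phase there).

M_tri(3) = 43; |p(3)| = 13; equality at z=3: no.


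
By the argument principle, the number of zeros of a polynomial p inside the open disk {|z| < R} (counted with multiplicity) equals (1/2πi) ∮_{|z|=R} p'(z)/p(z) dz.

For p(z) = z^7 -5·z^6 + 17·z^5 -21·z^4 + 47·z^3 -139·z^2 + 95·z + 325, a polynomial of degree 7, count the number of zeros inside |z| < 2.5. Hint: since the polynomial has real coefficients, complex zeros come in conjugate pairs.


The zeros of p are: (2 + 3i), (2 - 3i), -1, (-1 + 2i), (-1 - 2i), (2 + 1i), (2 - 1i).
Their magnitudes are: 3.606, 3.606, 1, 2.236, 2.236, 2.236, 2.236.
Zeros with |z| < R = 2.5: -1, (-1 + 2i), (-1 - 2i), (2 + 1i), (2 - 1i).
Count = 5.
By the argument principle, (1/2πi) ∮_{|z|=R} p'(z)/p(z) dz equals exactly this count.

Number of zeros inside |z| < 2.5: 5.


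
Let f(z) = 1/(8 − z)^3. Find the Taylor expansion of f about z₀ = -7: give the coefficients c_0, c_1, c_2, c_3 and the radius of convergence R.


Let w = z − z₀, so z = z₀ + w.
Then 8 − z = 8 − (z₀ + w) = (8 − z₀) − w = 15 − w.
f(z) = 1/(15 − w)^3 = (1/(15)^3) · (1 − w/(15))^{−3}.
By the binomial series (1−u)^{−3} = Σ_{n≥0} C(n+2, 2) u^n for |u|<1, with u = w/(15):
  c_n = C(n+2, 2) / (15)^(n+3).
  c_0 = 1/(15)^3 = 1/3375.
  c_1 = 3/(15)^4 = 1/16875.
  c_2 = 6/(15)^5 = 2/253125.
  c_3 = 10/(15)^6 = 2/2278125.
The series is valid for |w/d| < 1, i.e. |z − z₀| < |d|.
Radius of convergence: R = |8 − z₀| = |15| = 15 (distance from z₀ to the singularity z = 8).

c_0 = 1/3375, c_1 = 1/16875, c_2 = 2/253125, c_3 = 2/2278125; R = 15.


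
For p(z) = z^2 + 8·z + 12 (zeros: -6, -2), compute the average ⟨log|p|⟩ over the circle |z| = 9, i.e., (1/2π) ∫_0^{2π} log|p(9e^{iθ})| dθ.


Zeros: -6, -2; r = 9.
Inside |z| < r: -6, -2. Outside (|z| ≥ r): ∅.
p(0) = 12, so log|p(0)| = log(12) = 2.4849.
Apply Jensen: I(r) = log|p(0)| + Σ_k log(r/|z_k|), summed over zeros inside |z| < r.
  log(r/|z_k|) for z_k = -6: log(9/6) = 0.4055
  log(r/|z_k|) for z_k = -2: log(9/2) = 1.5041
Sum over inside zeros: 1.9095.
I(r) = log|p(0)| + (inside sum) = 2.4849 + 1.9095 = 4.3944.
Closed form (all zeros inside, monic): I(r) = n·log(r) = 2·log(9) = 4.3944. ✓

I(r) ≈ 4.3944.


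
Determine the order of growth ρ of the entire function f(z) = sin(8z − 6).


sin(w) is a linear combination of e^{iw} and e^{−iw} (or e^w, e^{−w} in the hyperbolic case), so |sin(w)| ≤ e^{|w|}. With w = 8z − 6, |w| ≤ 8|z| + 6 = 8r + 6 on |z| = r, giving M(r) ≤ e^{8r + 6}, so ρ ≤ 1. On a suitable ray (z = it for sin/cos; z = t for sinh/cosh, t real → ∞), |sin(8z − 6)| grows like e^{8|t|}/2, so ρ ≥ 1. Hence ρ = 1.
Therefore ρ = 1.

Order ρ = 1.


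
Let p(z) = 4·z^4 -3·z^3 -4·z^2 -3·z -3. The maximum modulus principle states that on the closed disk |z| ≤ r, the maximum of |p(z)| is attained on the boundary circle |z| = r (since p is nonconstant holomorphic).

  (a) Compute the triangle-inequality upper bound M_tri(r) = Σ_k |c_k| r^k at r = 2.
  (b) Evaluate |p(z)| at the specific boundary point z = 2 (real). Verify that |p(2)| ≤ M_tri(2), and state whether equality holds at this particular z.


Coefficients: c_0 = -3, c_1 = -3, c_2 = -4, c_3 = -3, c_4 = 4. Radius r = 2.
Part (a). Triangle bound: M_tri(r) = Σ_k |c_k| r^k
  = |-3|·2^0 + |-3|·2^1 + |-4|·2^2 + |-3|·2^3 + |4|·2^4
  = 3 + 6 + 16 + 24 + 64 = 113.
This bounds M(r) := max_{|z|=r} |p(z)| from above; equality holds iff all terms c_k z^k can be made to align in phase at a single z on |z|=r.
Part (b). At z = 2 (real, on the circle |z| = r):
  p(2) = (-3)·2^0 + (-3)·2^1 + (-4)·2^2 + (-3)·2^3 + (4)·2^4 = 15.
  |p(2)| = 15.
Check: |p(2)| = 15 ≤ 113 = M_tri(2). ✓ Equality does not hold at z = 2 (the coefficients have mixed signs, so the terms do not all align in phase there).

M_tri(2) = 113; |p(2)| = 15; equality at z=2: no.


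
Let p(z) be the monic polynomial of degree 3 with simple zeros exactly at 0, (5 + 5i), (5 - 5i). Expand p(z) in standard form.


The polynomial is p(z) = ∏_{α ∈ S} (z − α), where S = {0, (5 + 5i), (5 - 5i)}.
Expanding the product yields: p(z) = z^3 -10·z^2 + 50·z.
Note conjugate pairs combine to real quadratics: (z − (5+5i))(z − (5−5i)) = z² − 10z + 50.
The resulting polynomial has degree 3 and real coefficients as required.

p(z) = z^3 -10·z^2 + 50·z.


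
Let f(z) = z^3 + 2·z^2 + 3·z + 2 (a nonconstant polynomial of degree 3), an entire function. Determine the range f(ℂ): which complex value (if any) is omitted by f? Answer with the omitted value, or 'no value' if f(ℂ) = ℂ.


Little Picard bounds the complement of f(ℂ) to at most one point.
For every w ∈ ℂ, the equation p(z) − w = 0 is a nonconstant polynomial in z and hence has at least one root by the fundamental theorem of algebra. So p is surjective onto ℂ, omitting no value.

Omitted value: no value.


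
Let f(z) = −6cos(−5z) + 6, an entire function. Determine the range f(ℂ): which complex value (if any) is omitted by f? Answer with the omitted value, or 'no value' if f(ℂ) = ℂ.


Little Picard bounds the complement of f(ℂ) to at most one point.
cos is entire and surjective onto ℂ: for every w ∈ ℂ, cos(ζ) = w has a solution ζ ∈ ℂ (e.g., via the complex inverse arccos). With ζ = −5z this gives z = ζ/(-5). Then -6·cos(−5z) takes every value in -6·ℂ = ℂ, and adding 6 is a bijection of ℂ. So f is surjective and omits no value. (Note: only on the real line is cos bounded by [−1, 1].)

Omitted value: no value.


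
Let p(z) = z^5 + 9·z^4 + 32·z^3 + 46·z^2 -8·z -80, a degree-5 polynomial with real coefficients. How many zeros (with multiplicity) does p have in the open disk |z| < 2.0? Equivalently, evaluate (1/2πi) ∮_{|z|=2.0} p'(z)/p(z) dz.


The zeros of p are: 1, (-2 + 2i), (-2 - 2i), (-3 + 1i), (-3 - 1i).
Their magnitudes are: 1, 2.828, 2.828, 3.162, 3.162.
Zeros with |z| < R = 2.0: 1.
Count = 1.
By the argument principle, (1/2πi) ∮_{|z|=R} p'(z)/p(z) dz equals exactly this count.

Number of zeros inside |z| < 2.0: 1.


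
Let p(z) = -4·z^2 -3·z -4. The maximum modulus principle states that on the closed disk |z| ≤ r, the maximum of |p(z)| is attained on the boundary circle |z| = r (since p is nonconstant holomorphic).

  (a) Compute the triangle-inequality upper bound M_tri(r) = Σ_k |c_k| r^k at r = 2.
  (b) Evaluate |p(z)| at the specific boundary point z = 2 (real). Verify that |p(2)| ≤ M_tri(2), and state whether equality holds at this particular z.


Coefficients: c_0 = -4, c_1 = -3, c_2 = -4. Radius r = 2.
Part (a). Triangle bound: M_tri(r) = Σ_k |c_k| r^k
  = |-4|·2^0 + |-3|·2^1 + |-4|·2^2
  = 4 + 6 + 16 = 26.
This bounds M(r) := max_{|z|=r} |p(z)| from above; equality holds iff all terms c_k z^k can be made to align in phase at a single z on |z|=r.
Part (b). At z = 2 (real, on the circle |z| = r):
  p(2) = (-4)·2^0 + (-3)·2^1 + (-4)·2^2 = -26.
  |p(2)| = 26.
Since all nonzero coefficients share the same sign, |p(2)| = 26 = M_tri(2); the triangle bound is attained at z = 2, so in fact M(r) = 26.

M_tri(2) = 26; |p(2)| = 26; equality at z=2: yes.


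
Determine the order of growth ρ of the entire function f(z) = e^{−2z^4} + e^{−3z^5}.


Each summand is entire of order 4 and 5 respectively (as in the single-exponential case). The order of a sum is at most the max of the orders, so ρ ≤ 5. For the lower bound: on |z|=r choose arg z so that -3z^5 is real positive; then |e^{-3z^5}| = e^{3r^5} while |e^{-2z^4}| ≤ e^{2r^4} = o(e^{3r^5}). So |f| ≥ e^{3r^5}(1 − o(1)) and ρ ≥ 5. Hence ρ = max(4, 5) = 5.
Therefore ρ = 5.

Order ρ = 5.


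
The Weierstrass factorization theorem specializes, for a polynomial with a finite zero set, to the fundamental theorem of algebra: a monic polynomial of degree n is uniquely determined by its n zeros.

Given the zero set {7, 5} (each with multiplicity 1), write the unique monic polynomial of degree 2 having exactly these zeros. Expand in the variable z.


The polynomial is p(z) = ∏_{α ∈ S} (z − α), where S = {7, 5}.
Expanding the product yields: p(z) = z^2 -12·z + 35.
The resulting polynomial has degree 2 and real coefficients as required.

p(z) = z^2 -12·z + 35.


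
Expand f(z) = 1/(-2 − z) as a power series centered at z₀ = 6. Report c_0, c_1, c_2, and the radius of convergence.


Let w = z − z₀, so z = z₀ + w.
Then -2 − z = -2 − (z₀ + w) = (-2 − z₀) − w = -8 − w.
f(z) = 1/(-8 − w) = (1/(-8)) · 1/(1 − w/(-8)) = Σ_{n≥0} w^n / (-8)^(n+1).
So c_n = 1/(-8)^(n+1):
  c_0 = 1/(-8)^1 = -1/8.
  c_1 = 1/(-8)^2 = 1/64.
  c_2 = 1/(-8)^3 = -1/512.
The series is valid for |w/d| < 1, i.e. |z − z₀| < |d|.
Radius of convergence: R = |-2 − z₀| = |-8| = 8 (distance from z₀ to the singularity z = -2).

c_0 = -1/8, c_1 = 1/64, c_2 = -1/512; R = 8.


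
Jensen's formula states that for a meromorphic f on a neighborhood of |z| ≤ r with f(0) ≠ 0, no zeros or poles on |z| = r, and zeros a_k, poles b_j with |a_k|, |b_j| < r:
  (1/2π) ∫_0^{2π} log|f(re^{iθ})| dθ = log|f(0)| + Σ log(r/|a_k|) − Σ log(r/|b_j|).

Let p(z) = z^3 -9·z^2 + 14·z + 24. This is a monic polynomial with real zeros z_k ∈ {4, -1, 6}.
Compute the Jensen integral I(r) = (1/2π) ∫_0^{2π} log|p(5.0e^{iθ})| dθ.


Zeros: -1, 4, 6; r = 5.0.
Inside |z| < r: -1, 4. Outside (|z| ≥ r): 6.
p(0) = 24, so log|p(0)| = log(24) = 3.1781.
Apply Jensen: I(r) = log|p(0)| + Σ_k log(r/|z_k|), summed over zeros inside |z| < r.
  log(r/|z_k|) for z_k = 4: log(5.0/4) = 0.2231
  log(r/|z_k|) for z_k = -1: log(5.0/1) = 1.6094
  Outside zeros (6) contribute nothing to the Jensen sum.
Sum over inside zeros: 1.8326.
I(r) = log|p(0)| + (inside sum) = 3.1781 + 1.8326 = 5.0106.
Note: since some zeros are outside |z| ≤ r, the simplified n·log(r) form does NOT apply — only the inside zeros contribute.

I(r) ≈ 5.0106.


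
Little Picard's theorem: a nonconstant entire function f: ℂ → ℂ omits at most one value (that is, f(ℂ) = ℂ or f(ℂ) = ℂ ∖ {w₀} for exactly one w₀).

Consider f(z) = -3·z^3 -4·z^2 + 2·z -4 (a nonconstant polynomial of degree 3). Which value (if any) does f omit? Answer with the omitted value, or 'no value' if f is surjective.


Little Picard bounds the complement of f(ℂ) to at most one point.
For every w ∈ ℂ, the equation p(z) − w = 0 is a nonconstant polynomial in z and hence has at least one root by the fundamental theorem of algebra. So p is surjective onto ℂ, omitting no value.

Omitted value: no value.


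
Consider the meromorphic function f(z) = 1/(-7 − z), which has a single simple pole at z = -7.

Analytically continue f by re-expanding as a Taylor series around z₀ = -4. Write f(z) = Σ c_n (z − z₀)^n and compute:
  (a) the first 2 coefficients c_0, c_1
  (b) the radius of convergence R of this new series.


Let w = z − z₀, so z = z₀ + w.
Then -7 − z = -7 − (z₀ + w) = (-7 − z₀) − w = -3 − w.
f(z) = 1/(-3 − w) = (1/(-3)) · 1/(1 − w/(-3)) = Σ_{n≥0} w^n / (-3)^(n+1).
So c_n = 1/(-3)^(n+1):
  c_0 = 1/(-3)^1 = -1/3.
  c_1 = 1/(-3)^2 = 1/9.
The series is valid for |w/d| < 1, i.e. |z − z₀| < |d|.
Radius of convergence: R = |-7 − z₀| = |-3| = 3 (distance from z₀ to the singularity z = -7).

c_0 = -1/3, c_1 = 1/9; R = 3.


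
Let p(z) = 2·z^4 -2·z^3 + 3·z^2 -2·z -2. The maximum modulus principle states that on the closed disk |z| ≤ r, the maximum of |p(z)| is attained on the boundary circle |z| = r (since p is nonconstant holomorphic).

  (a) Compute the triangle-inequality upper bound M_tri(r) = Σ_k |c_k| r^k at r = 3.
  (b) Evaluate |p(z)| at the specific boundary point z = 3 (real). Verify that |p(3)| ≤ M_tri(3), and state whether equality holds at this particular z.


Coefficients: c_0 = -2, c_1 = -2, c_2 = 3, c_3 = -2, c_4 = 2. Radius r = 3.
Part (a). Triangle bound: M_tri(r) = Σ_k |c_k| r^k
  = |-2|·3^0 + |-2|·3^1 + |3|·3^2 + |-2|·3^3 + |2|·3^4
  = 2 + 6 + 27 + 54 + 162 = 251.
This bounds M(r) := max_{|z|=r} |p(z)| from above; equality holds iff all terms c_k z^k can be made to align in phase at a single z on |z|=r.
Part (b). At z = 3 (real, on the circle |z| = r):
  p(3) = (-2)·3^0 + (-2)·3^1 + (3)·3^2 + (-2)·3^3 + (2)·3^4 = 127.
  |p(3)| = 127.
Check: |p(3)| = 127 ≤ 251 = M_tri(3). ✓ Equality does not hold at z = 3 (the coefficients have mixed signs, so the terms do not all align in phase there).

M_tri(3) = 251; |p(3)| = 127; equality at z=3: no.


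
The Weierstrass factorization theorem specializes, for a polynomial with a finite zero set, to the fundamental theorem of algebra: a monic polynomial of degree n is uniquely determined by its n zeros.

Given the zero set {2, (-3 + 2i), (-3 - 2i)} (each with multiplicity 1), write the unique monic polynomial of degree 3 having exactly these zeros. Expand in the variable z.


The polynomial is p(z) = ∏_{α ∈ S} (z − α), where S = {2, (-3 + 2i), (-3 - 2i)}.
Expanding the product yields: p(z) = z^3 + 4·z^2 + z -26.
Note conjugate pairs combine to real quadratics: (z − (-3+2i))(z − (-3−2i)) = z² + 6z + 13.
The resulting polynomial has degree 3 and real coefficients as required.

p(z) = z^3 + 4·z^2 + z -26.


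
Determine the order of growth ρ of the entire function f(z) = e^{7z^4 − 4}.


|e^{7z^4 − 4}| = e^{Re(7·z^4) + -4} ≤ e^{7|z|^4 + -4} = e^{7r^4 + -4} on |z| = r, so ρ ≤ 4. Choosing z on |z|=r so that 7·z^4 is real positive (always possible by picking arg z appropriately) gives |f(z)| = e^{7r^4 + -4}, matching the bound. The additive constant -4 does not affect log log M(r) ~ 4·log r. Hence ρ = 4.
Therefore ρ = 4.

Order ρ = 4.


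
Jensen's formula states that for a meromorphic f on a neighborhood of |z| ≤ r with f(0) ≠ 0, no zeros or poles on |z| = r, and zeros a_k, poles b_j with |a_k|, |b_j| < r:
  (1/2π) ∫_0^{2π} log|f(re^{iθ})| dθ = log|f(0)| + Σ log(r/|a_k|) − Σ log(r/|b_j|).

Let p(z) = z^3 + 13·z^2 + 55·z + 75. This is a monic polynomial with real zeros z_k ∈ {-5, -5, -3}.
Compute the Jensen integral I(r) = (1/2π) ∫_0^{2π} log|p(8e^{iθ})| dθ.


Zeros: -5, -5, -3; r = 8.
Inside |z| < r: -5, -5, -3. Outside (|z| ≥ r): ∅.
p(0) = 75, so log|p(0)| = log(75) = 4.3175.
Apply Jensen: I(r) = log|p(0)| + Σ_k log(r/|z_k|), summed over zeros inside |z| < r.
  log(r/|z_k|) for z_k = -5: log(8/5) = 0.4700
  log(r/|z_k|) for z_k = -5: log(8/5) = 0.4700
  log(r/|z_k|) for z_k = -3: log(8/3) = 0.9808
Sum over inside zeros: 1.9208.
I(r) = log|p(0)| + (inside sum) = 4.3175 + 1.9208 = 6.2383.
Closed form (all zeros inside, monic): I(r) = n·log(r) = 3·log(8) = 6.2383. ✓

I(r) ≈ 6.2383.


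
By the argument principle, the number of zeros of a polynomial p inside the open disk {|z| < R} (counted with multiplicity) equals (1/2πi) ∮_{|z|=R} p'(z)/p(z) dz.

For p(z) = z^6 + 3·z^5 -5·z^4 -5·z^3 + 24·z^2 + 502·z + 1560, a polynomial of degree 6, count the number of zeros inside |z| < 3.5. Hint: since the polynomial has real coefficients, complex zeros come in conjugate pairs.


The zeros of p are: (-1 + 3i), (-1 - 3i), -3, (3 + 2i), (3 - 2i), -4.
Their magnitudes are: 3.162, 3.162, 3, 3.606, 3.606, 4.
Zeros with |z| < R = 3.5: (-1 + 3i), (-1 - 3i), -3.
Count = 3.
By the argument principle, (1/2πi) ∮_{|z|=R} p'(z)/p(z) dz equals exactly this count.

Number of zeros inside |z| < 3.5: 3.


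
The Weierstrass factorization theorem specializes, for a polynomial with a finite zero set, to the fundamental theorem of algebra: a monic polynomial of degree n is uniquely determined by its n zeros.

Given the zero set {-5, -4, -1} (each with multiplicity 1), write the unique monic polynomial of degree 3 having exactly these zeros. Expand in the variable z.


The polynomial is p(z) = ∏_{α ∈ S} (z − α), where S = {-5, -4, -1}.
Expanding the product yields: p(z) = z^3 + 10·z^2 + 29·z + 20.
The resulting polynomial has degree 3 and real coefficients as required.

p(z) = z^3 + 10·z^2 + 29·z + 20.


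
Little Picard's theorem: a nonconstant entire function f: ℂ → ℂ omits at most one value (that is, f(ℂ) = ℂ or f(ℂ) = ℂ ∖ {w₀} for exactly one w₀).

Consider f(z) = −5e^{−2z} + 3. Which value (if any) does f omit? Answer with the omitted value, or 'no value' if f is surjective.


Little Picard bounds the complement of f(ℂ) to at most one point.
e^{−2z} is never zero on ℂ, so -5·e^{−2z} takes every value in ℂ ∖ {0}. Adding 3 shifts the range to ℂ ∖ {3}. Thus f omits exactly the value 3.

Omitted value: 3.


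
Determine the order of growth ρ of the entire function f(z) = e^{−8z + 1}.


|e^{−8z + 1}| = e^{Re(-8·z) + 1} ≤ e^{8|z|^1 + 1} = e^{8r^1 + 1} on |z| = r, so ρ ≤ 1. Choosing z on |z|=r so that -8·z is real positive (always possible by picking arg z appropriately) gives |f(z)| = e^{8r^1 + 1}, matching the bound. The additive constant 1 does not affect log log M(r) ~ 1·log r. Hence ρ = 1.
Therefore ρ = 1.

Order ρ = 1.


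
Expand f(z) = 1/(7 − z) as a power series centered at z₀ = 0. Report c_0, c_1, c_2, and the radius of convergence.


Let w = z − z₀, so z = z₀ + w.
Then 7 − z = 7 − (z₀ + w) = (7 − z₀) − w = 7 − w.
f(z) = 1/(7 − w) = (1/(7)) · 1/(1 − w/(7)) = Σ_{n≥0} w^n / (7)^(n+1).
So c_n = 1/(7)^(n+1):
  c_0 = 1/(7)^1 = 1/7.
  c_1 = 1/(7)^2 = 1/49.
  c_2 = 1/(7)^3 = 1/343.
The series is valid for |w/d| < 1, i.e. |z − z₀| < |d|.
Radius of convergence: R = |7 − z₀| = |7| = 7 (distance from z₀ to the singularity z = 7).

c_0 = 1/7, c_1 = 1/49, c_2 = 1/343; R = 7.


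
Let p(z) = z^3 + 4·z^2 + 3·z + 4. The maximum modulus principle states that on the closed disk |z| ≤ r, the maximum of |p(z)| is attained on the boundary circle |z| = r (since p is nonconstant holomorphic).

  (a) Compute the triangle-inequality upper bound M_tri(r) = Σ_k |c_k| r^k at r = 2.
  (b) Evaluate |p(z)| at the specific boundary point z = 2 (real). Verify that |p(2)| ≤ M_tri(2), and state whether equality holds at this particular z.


Coefficients: c_0 = 4, c_1 = 3, c_2 = 4, c_3 = 1. Radius r = 2.
Part (a). Triangle bound: M_tri(r) = Σ_k |c_k| r^k
  = |4|·2^0 + |3|·2^1 + |4|·2^2 + |1|·2^3
  = 4 + 6 + 16 + 8 = 34.
This bounds M(r) := max_{|z|=r} |p(z)| from above; equality holds iff all terms c_k z^k can be made to align in phase at a single z on |z|=r.
Part (b). At z = 2 (real, on the circle |z| = r):
  p(2) = (4)·2^0 + (3)·2^1 + (4)·2^2 + (1)·2^3 = 34.
  |p(2)| = 34.
Since all nonzero coefficients share the same sign, |p(2)| = 34 = M_tri(2); the triangle bound is attained at z = 2, so in fact M(r) = 34.

M_tri(2) = 34; |p(2)| = 34; equality at z=2: yes.


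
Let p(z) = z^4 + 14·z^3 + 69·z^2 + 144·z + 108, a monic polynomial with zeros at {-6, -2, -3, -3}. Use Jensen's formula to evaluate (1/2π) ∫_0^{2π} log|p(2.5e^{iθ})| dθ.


Zeros: -6, -3, -3, -2; r = 2.5.
Inside |z| < r: -2. Outside (|z| ≥ r): -6, -3, -3.
p(0) = 108, so log|p(0)| = log(108) = 4.6821.
Apply Jensen: I(r) = log|p(0)| + Σ_k log(r/|z_k|), summed over zeros inside |z| < r.
  log(r/|z_k|) for z_k = -2: log(2.5/2) = 0.2231
  Outside zeros (-6, -3, -3) contribute nothing to the Jensen sum.
Sum over inside zeros: 0.2231.
I(r) = log|p(0)| + (inside sum) = 4.6821 + 0.2231 = 4.9053.
Note: since some zeros are outside |z| ≤ r, the simplified n·log(r) form does NOT apply — only the inside zeros contribute.

I(r) ≈ 4.9053.


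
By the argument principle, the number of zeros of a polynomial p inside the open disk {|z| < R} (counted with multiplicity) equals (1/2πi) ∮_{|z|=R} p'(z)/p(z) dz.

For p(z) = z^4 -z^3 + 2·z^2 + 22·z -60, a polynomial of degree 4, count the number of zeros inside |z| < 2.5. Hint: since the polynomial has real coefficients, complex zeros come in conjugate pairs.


The zeros of p are: (1 + 3i), (1 - 3i), 2, -3.
Their magnitudes are: 3.162, 3.162, 2, 3.
Zeros with |z| < R = 2.5: 2.
Count = 1.
By the argument principle, (1/2πi) ∮_{|z|=R} p'(z)/p(z) dz equals exactly this count.

Number of zeros inside |z| < 2.5: 1.


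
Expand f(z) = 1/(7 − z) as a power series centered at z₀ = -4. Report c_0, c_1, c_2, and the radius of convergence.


Let w = z − z₀, so z = z₀ + w.
Then 7 − z = 7 − (z₀ + w) = (7 − z₀) − w = 11 − w.
f(z) = 1/(11 − w) = (1/(11)) · 1/(1 − w/(11)) = Σ_{n≥0} w^n / (11)^(n+1).
So c_n = 1/(11)^(n+1):
  c_0 = 1/(11)^1 = 1/11.
  c_1 = 1/(11)^2 = 1/121.
  c_2 = 1/(11)^3 = 1/1331.
The series is valid for |w/d| < 1, i.e. |z − z₀| < |d|.
Radius of convergence: R = |7 − z₀| = |11| = 11 (distance from z₀ to the singularity z = 7).

c_0 = 1/11, c_1 = 1/121, c_2 = 1/1331; R = 11.


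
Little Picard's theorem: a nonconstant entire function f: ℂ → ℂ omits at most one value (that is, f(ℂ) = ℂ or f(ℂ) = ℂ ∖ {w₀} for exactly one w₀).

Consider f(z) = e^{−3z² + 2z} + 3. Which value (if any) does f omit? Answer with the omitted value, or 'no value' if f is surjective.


Little Picard bounds the complement of f(ℂ) to at most one point.
The exponent g(z) = −3z² + 2z is a nonconstant polynomial, hence surjective onto ℂ. So e^{g(z)} takes every value in {e^w : w ∈ ℂ} = ℂ ∖ {0}. Adding 3 shifts the range to ℂ ∖ {3}. f omits exactly 3.

Omitted value: 3.


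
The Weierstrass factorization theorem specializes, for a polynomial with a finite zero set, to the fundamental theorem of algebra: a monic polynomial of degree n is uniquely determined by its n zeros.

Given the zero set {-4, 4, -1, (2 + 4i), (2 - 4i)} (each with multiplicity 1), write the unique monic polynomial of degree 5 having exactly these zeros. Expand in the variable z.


The polynomial is p(z) = ∏_{α ∈ S} (z − α), where S = {-4, 4, -1, (2 + 4i), (2 - 4i)}.
Expanding the product yields: p(z) = z^5 -3·z^4 + 68·z^2 -256·z -320.
Note conjugate pairs combine to real quadratics: (z − (2+4i))(z − (2−4i)) = z² − 4z + 20.
The resulting polynomial has degree 5 and real coefficients as required.

p(z) = z^5 -3·z^4 + 68·z^2 -256·z -320.


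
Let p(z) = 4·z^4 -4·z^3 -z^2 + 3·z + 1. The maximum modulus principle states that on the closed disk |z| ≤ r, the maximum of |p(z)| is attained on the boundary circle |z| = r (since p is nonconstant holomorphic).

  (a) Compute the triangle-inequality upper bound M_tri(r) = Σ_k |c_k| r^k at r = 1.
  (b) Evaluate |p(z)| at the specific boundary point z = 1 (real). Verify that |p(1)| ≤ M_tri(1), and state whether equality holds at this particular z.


Coefficients: c_0 = 1, c_1 = 3, c_2 = -1, c_3 = -4, c_4 = 4. Radius r = 1.
Part (a). Triangle bound: M_tri(r) = Σ_k |c_k| r^k
  = |1|·1^0 + |3|·1^1 + |-1|·1^2 + |-4|·1^3 + |4|·1^4
  = 1 + 3 + 1 + 4 + 4 = 13.
This bounds M(r) := max_{|z|=r} |p(z)| from above; equality holds iff all terms c_k z^k can be made to align in phase at a single z on |z|=r.
Part (b). At z = 1 (real, on the circle |z| = r):
  p(1) = (1)·1^0 + (3)·1^1 + (-1)·1^2 + (-4)·1^3 + (4)·1^4 = 3.
  |p(1)| = 3.
Check: |p(1)| = 3 ≤ 13 = M_tri(1). ✓ Equality does not hold at z = 1 (the coefficients have mixed signs, so the terms do not all align in phase there).

M_tri(1) = 13; |p(1)| = 3; equality at z=1: no.


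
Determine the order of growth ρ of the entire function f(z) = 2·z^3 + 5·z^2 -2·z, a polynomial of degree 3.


|f(z)| ≤ Σ|c_k|·r^k = O(r^3) as r → ∞. Polynomial growth is O(e^{r^ε}) for every ε > 0 (since r^3/e^{r^ε} → 0), so ρ ≤ ε for all ε > 0, i.e. ρ = 0. Every nonconstant polynomial has order 0.
Therefore ρ = 0.

Order ρ = 0.


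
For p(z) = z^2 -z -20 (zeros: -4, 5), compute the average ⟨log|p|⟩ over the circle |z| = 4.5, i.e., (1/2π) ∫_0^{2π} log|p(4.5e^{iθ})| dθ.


Zeros: -4, 5; r = 4.5.
Inside |z| < r: -4. Outside (|z| ≥ r): 5.
p(0) = -20, so log|p(0)| = log(20) = 2.9957.
Apply Jensen: I(r) = log|p(0)| + Σ_k log(r/|z_k|), summed over zeros inside |z| < r.
  log(r/|z_k|) for z_k = -4: log(4.5/4) = 0.1178
  Outside zeros (5) contribute nothing to the Jensen sum.
Sum over inside zeros: 0.1178.
I(r) = log|p(0)| + (inside sum) = 2.9957 + 0.1178 = 3.1135.
Note: since some zeros are outside |z| ≤ r, the simplified n·log(r) form does NOT apply — only the inside zeros contribute.

I(r) ≈ 3.1135.


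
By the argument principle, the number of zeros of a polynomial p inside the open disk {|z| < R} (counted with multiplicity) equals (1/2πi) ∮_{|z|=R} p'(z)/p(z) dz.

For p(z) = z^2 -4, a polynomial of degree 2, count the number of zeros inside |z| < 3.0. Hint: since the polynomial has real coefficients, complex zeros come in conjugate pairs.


The zeros of p are: 2, -2.
Their magnitudes are: 2, 2.
Zeros with |z| < R = 3.0: 2, -2.
Count = 2.
By the argument principle, (1/2πi) ∮_{|z|=R} p'(z)/p(z) dz equals exactly this count.

Number of zeros inside |z| < 3.0: 2.


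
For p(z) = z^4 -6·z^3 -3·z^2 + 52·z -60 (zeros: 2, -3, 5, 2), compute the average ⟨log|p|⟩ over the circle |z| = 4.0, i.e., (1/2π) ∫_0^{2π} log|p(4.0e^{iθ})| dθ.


Zeros: -3, 2, 2, 5; r = 4.0.
Inside |z| < r: -3, 2, 2. Outside (|z| ≥ r): 5.
p(0) = -60, so log|p(0)| = log(60) = 4.0943.
Apply Jensen: I(r) = log|p(0)| + Σ_k log(r/|z_k|), summed over zeros inside |z| < r.
  log(r/|z_k|) for z_k = 2: log(4.0/2) = 0.6931
  log(r/|z_k|) for z_k = -3: log(4.0/3) = 0.2877
  log(r/|z_k|) for z_k = 2: log(4.0/2) = 0.6931
  Outside zeros (5) contribute nothing to the Jensen sum.
Sum over inside zeros: 1.6740.
I(r) = log|p(0)| + (inside sum) = 4.0943 + 1.6740 = 5.7683.
Note: since some zeros are outside |z| ≤ r, the simplified n·log(r) form does NOT apply — only the inside zeros contribute.

I(r) ≈ 5.7683.
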